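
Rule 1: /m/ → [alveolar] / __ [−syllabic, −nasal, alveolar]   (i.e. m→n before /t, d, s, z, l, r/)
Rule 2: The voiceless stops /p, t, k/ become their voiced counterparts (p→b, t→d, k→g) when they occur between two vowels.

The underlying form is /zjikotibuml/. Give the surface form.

zjigodibunl

Rule 1 (nasal place assimilation): /m/ precedes the alveolar consonant /l/, so it assimilates in place to [n]. /zjikotibuml/ → zjikotibunl.
Rule 2 (intervocalic voicing): /k/ is a voiceless stop between vowels /i/ and /o/, so it voices to [g]. /t/ is a voiceless stop between vowels /o/ and /i/, so it voices to [d]. /zjikotibunl/ → zjigodibunl.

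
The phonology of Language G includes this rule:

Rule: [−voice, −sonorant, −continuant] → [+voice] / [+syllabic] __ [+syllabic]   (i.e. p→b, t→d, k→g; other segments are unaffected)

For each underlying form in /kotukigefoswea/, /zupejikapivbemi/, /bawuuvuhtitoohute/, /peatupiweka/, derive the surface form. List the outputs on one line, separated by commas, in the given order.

/kotukigefoswea/: /t/ is a voiceless stop between vowels /o/ and /u/, so it voices to [d]. /k/ is a voiceless stop between vowels /u/ and /i/, so it voices to [g]. → [kodugigefoswea].
/zupejikapivbemi/: /p/ is a voiceless stop between vowels /u/ and /e/, so it voices to [b]. /k/ is a voiceless stop between vowels /i/ and /a/, so it voices to [g]. /p/ is a voiceless stop between vowels /a/ and /i/, so it voices to [b]. → [zubejigabivbemi].
/bawuuvuhtitoohute/: /t/ is a voiceless stop between vowels /i/ and /o/, so it voices to [d]. /t/ is a voiceless stop between vowels /u/ and /e/, so it voices to [d]. → [bawuuvuhtidoohude].
/peatupiweka/: /t/ is a voiceless stop between vowels /a/ and /u/, so it voices to [d]. /p/ is a voiceless stop between vowels /u/ and /i/, so it voices to [b]. /k/ is a voiceless stop between vowels /e/ and /a/, so it voices to [g]. → [peadubiwega].

kodugigefoswea, zubejigabivbemi, bawuuvuhtidoohude, peadubiwega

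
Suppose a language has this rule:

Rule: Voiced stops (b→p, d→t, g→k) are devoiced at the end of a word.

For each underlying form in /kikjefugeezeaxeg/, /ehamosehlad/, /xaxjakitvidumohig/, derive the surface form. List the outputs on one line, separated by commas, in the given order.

kikjefugeezeaxek, ehamosehlat, xaxjakitvidumohik

/kikjefugeezeaxeg/: /g/ is a voiced stop in word-final position, so it devoices to [k]. → [kikjefugeezeaxek].
/ehamosehlad/: /d/ is a voiced stop in word-final position, so it devoices to [t]. → [ehamosehlat].
/xaxjakitvidumohig/: /g/ is a voiced stop in word-final position, so it devoices to [k]. → [xaxjakitvidumohik].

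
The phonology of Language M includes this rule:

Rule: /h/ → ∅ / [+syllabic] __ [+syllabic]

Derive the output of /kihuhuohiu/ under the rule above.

/h/ occurs between vowels /i/ and /u/, so it deletes.
/h/ occurs between vowels /u/ and /u/, so it deletes.
/h/ occurs between vowels /o/ and /i/, so it deletes.
Surface form: [kiuuoiu].

kiuuoiu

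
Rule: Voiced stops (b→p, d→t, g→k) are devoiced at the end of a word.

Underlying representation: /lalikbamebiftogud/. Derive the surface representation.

lalikbamebiftogut

/d/ is a voiced stop in word-final position, so it devoices to [t].
The other instances of /b/, /g/ do not occur in the required environment and remain unchanged.
Surface form: [lalikbamebiftogut].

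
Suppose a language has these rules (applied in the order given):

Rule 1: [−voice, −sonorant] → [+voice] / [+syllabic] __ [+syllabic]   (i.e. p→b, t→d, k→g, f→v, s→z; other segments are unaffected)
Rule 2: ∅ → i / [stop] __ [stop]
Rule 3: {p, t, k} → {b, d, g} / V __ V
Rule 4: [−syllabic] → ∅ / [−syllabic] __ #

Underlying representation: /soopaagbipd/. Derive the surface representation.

Rule 1 (intervocalic voicing): /p/ is a voiceless obstruent between vowels /o/ and /a/, so it voices to [b]. /soopaagbipd/ → soobaagbipd.
Rule 2 (stop-cluster i-epenthesis): /g/ and /b/ form a stop–stop cluster, so [i] is inserted between them. /p/ and /d/ form a stop–stop cluster, so [i] is inserted between them. /soobaagbipd/ → soobaagibipid.
Rule 3 (intervocalic voicing): /p/ is a voiceless stop between vowels /i/ and /i/, so it voices to [b]. /soobaagibipid/ → soobaagibibid.
Rule 4 (final cluster simplification): no segment meets the environment; /soobaagibibid/ is unchanged.

soobaagibibid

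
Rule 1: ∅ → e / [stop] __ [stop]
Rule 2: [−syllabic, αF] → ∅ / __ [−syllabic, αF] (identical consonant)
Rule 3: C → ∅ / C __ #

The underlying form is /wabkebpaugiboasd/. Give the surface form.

Rule 1 (stop-cluster e-epenthesis): /b/ and /k/ form a stop–stop cluster, so [e] is inserted between them. /b/ and /p/ form a stop–stop cluster, so [e] is inserted between them. /wabkebpaugiboasd/ → wabekebepaugiboasd.
Rule 2 (degemination): no segment meets the environment; /wabekebepaugiboasd/ is unchanged.
Rule 3 (final cluster simplification): /d/ is the second consonant of a word-final cluster /sd/, so it deletes. /wabekebepaugiboasd/ → wabekebepaugiboas.

wabekebepaugiboas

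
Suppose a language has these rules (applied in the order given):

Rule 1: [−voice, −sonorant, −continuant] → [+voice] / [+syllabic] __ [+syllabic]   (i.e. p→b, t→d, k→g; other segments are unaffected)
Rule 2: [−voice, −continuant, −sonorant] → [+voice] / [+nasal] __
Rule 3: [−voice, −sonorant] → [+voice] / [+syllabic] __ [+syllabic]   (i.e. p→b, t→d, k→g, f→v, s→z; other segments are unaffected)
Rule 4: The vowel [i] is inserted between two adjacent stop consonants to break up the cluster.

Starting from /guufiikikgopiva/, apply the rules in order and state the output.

guuviigikigobiva

Rule 1 (intervocalic voicing): /k/ is a voiceless stop between vowels /i/ and /i/, so it voices to [g]. /p/ is a voiceless stop between vowels /o/ and /i/, so it voices to [b]. /guufiikikgopiva/ → guufiigikgobiva.
Rule 2 (post-nasal voicing): no segment meets the environment; /guufiigikgobiva/ is unchanged.
Rule 3 (intervocalic voicing): /f/ is a voiceless obstruent between vowels /u/ and /i/, so it voices to [v]. /guufiigikgobiva/ → guuviigikgobiva.
Rule 4 (stop-cluster i-epenthesis): /k/ and /g/ form a stop–stop cluster, so [i] is inserted between them. /guuviigikgobiva/ → guuviigikigobiva.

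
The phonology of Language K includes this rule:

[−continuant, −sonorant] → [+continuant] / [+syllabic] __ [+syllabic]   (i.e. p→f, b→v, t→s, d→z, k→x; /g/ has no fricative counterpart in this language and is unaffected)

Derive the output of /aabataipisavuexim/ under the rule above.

aavasaifisavuexim

/b/ is a stop between vowels /a/ and /a/, so it spirantizes to the fricative [v].
/t/ is a stop between vowels /a/ and /a/, so it spirantizes to the fricative [s].
/p/ is a stop between vowels /i/ and /i/, so it spirantizes to the fricative [f].
Surface form: [aavasaifisavuexim].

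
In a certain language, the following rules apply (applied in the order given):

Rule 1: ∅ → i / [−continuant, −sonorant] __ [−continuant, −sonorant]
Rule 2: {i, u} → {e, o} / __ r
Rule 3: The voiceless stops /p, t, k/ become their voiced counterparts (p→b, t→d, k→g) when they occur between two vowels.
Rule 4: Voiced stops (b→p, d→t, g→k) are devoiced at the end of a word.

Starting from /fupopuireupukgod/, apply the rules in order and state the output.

Rule 1 (stop-cluster i-epenthesis): /k/ and /g/ form a stop–stop cluster, so [i] is inserted between them. /fupopuireupukgod/ → fupopuireupukigod.
Rule 2 (pre-rhotic lowering): /i/ is a high vowel immediately before /r/, so it lowers to [e]. /fupopuireupukigod/ → fupopuereupukigod.
Rule 3 (intervocalic voicing): /p/ is a voiceless stop between vowels /u/ and /o/, so it voices to [b]. /p/ is a voiceless stop between vowels /o/ and /u/, so it voices to [b]. /p/ is a voiceless stop between vowels /u/ and /u/, so it voices to [b]. /k/ is a voiceless stop between vowels /u/ and /i/, so it voices to [g]. /fupopuereupukigod/ → fubobuereubugigod.
Rule 4 (final devoicing): /d/ is a voiced stop in word-final position, so it devoices to [t]. /fubobuereubugigod/ → fubobuereubugigot.

fubobuereubugigot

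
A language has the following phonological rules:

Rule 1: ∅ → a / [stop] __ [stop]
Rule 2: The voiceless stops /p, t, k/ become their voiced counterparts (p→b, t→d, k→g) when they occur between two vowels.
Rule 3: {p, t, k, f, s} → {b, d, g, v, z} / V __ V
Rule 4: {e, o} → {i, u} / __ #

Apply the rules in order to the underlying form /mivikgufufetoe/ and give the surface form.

Rule 1 (stop-cluster a-epenthesis): /k/ and /g/ form a stop–stop cluster, so [a] is inserted between them. /mivikgufufetoe/ → mivikagufufetoe.
Rule 2 (intervocalic voicing): /k/ is a voiceless stop between vowels /i/ and /a/, so it voices to [g]. /t/ is a voiceless stop between vowels /e/ and /o/, so it voices to [d]. /mivikagufufetoe/ → mivigagufufedoe.
Rule 3 (intervocalic voicing): /f/ is a voiceless obstruent between vowels /u/ and /u/, so it voices to [v]. /f/ is a voiceless obstruent between vowels /u/ and /e/, so it voices to [v]. /mivigagufufedoe/ → mivigaguvuvedoe.
Rule 4 (final vowel raising): /e/ is a mid vowel in word-final position, so it raises to [i]. /mivigaguvuvedoe/ → mivigaguvuvedoi.

mivigaguvuvedoi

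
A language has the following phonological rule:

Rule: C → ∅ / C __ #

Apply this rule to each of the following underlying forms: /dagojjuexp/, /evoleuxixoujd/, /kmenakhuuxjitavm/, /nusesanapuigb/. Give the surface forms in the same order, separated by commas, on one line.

dagojjuex, evoleuxixouj, kmenakhuuxjitav, nusesanapuig

/dagojjuexp/: /p/ is the second consonant of a word-final cluster /xp/, so it deletes. → [dagojjuex].
/evoleuxixoujd/: /d/ is the second consonant of a word-final cluster /jd/, so it deletes. → [evoleuxixouj].
/kmenakhuuxjitavm/: /m/ is the second consonant of a word-final cluster /vm/, so it deletes. → [kmenakhuuxjitav].
/nusesanapuigb/: /b/ is the second consonant of a word-final cluster /gb/, so it deletes. → [nusesanapuig].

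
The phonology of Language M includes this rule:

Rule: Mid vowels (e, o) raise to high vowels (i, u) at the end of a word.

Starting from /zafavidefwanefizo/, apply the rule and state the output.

Scanning /zafavidefwanefizo/: /e/ at position 8 is not in the conditioning environment; /e/ at position 13 is not in the conditioning environment; /o/ is a mid vowel in word-final position, so it raises to [u].
Result: [zafavidefwanefizu].

zafavidefwanefizu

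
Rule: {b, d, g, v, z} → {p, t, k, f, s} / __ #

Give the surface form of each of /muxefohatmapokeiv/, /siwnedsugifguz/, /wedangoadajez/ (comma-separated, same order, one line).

/muxefohatmapokeiv/: /v/ is a voiced obstruent in word-final position, so it devoices to [f]. → [muxefohatmapokeif].
/siwnedsugifguz/: /z/ is a voiced obstruent in word-final position, so it devoices to [s]. → [siwnedsugifgus].
/wedangoadajez/: /z/ is a voiced obstruent in word-final position, so it devoices to [s]. → [wedangoadajes].

muxefohatmapokeif, siwnedsugifgus, wedangoadajes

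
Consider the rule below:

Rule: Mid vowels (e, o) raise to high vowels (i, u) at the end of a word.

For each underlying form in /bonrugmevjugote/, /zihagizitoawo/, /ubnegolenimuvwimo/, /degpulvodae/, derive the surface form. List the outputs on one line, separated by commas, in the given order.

bonrugmevjugoti, zihagizitoawu, ubnegolenimuvwimu, degpulvodai

/bonrugmevjugote/: /e/ is a mid vowel in word-final position, so it raises to [i]. → [bonrugmevjugoti].
/zihagizitoawo/: /o/ is a mid vowel in word-final position, so it raises to [u]. → [zihagizitoawu].
/ubnegolenimuvwimo/: /o/ is a mid vowel in word-final position, so it raises to [u]. → [ubnegolenimuvwimu].
/degpulvodae/: /e/ is a mid vowel in word-final position, so it raises to [i]. → [degpulvodai].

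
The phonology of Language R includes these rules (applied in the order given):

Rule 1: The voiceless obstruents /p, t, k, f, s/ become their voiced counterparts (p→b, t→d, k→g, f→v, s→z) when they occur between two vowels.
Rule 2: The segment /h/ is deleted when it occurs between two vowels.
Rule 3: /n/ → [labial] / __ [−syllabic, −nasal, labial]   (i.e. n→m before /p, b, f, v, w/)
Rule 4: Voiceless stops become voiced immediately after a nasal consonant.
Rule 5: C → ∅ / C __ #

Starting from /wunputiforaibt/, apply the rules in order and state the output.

wumbudivoraib

Rule 1 (intervocalic voicing): /t/ is a voiceless obstruent between vowels /u/ and /i/, so it voices to [d]. /f/ is a voiceless obstruent between vowels /i/ and /o/, so it voices to [v]. /wunputiforaibt/ → wunpudivoraibt.
Rule 2 (intervocalic h-deletion): no segment meets the environment; /wunpudivoraibt/ is unchanged.
Rule 3 (nasal place assimilation): /n/ precedes the labial consonant /p/, so it assimilates in place to [m]. /wunpudivoraibt/ → wumpudivoraibt.
Rule 4 (post-nasal voicing): /p/ is a voiceless stop immediately after the nasal /m/, so it voices to [b]. /wumpudivoraibt/ → wumbudivoraibt.
Rule 5 (final cluster simplification): /t/ is the second consonant of a word-final cluster /bt/, so it deletes. /wumbudivoraibt/ → wumbudivoraib.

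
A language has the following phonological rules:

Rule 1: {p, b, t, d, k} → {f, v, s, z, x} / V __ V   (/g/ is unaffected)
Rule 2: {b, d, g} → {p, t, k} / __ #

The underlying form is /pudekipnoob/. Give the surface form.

puzexipnoop

Rule 1 (intervocalic spirantization): /d/ is a stop between vowels /u/ and /e/, so it spirantizes to the fricative [z]. /k/ is a stop between vowels /e/ and /i/, so it spirantizes to the fricative [x]. /pudekipnoob/ → puzexipnoob.
Rule 2 (final devoicing): /b/ is a voiced stop in word-final position, so it devoices to [p]. /puzexipnoob/ → puzexipnoop.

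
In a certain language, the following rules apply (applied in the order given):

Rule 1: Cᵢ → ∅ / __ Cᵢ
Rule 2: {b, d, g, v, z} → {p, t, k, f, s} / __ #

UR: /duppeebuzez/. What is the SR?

dupeebuzes

Rule 1 (degemination): /pp/ is a geminate; the first /p/ deletes. /duppeebuzez/ → dupeebuzez.
Rule 2 (final devoicing): /z/ is a voiced obstruent in word-final position, so it devoices to [s]. /dupeebuzez/ → dupeebuzes.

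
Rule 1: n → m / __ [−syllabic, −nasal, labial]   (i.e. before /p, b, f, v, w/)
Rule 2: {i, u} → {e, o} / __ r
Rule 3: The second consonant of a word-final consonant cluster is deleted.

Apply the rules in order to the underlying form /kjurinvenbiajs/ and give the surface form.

kjorimvembiaj

Rule 1 (nasal place assimilation): /n/ precedes the labial consonant /v/, so it assimilates in place to [m]. /n/ precedes the labial consonant /b/, so it assimilates in place to [m]. /kjurinvenbiajs/ → kjurimvembiajs.
Rule 2 (pre-rhotic lowering): /u/ is a high vowel immediately before /r/, so it lowers to [o]. /kjurimvembiajs/ → kjorimvembiajs.
Rule 3 (final cluster simplification): /s/ is the second consonant of a word-final cluster /js/, so it deletes. /kjorimvembiajs/ → kjorimvembiaj.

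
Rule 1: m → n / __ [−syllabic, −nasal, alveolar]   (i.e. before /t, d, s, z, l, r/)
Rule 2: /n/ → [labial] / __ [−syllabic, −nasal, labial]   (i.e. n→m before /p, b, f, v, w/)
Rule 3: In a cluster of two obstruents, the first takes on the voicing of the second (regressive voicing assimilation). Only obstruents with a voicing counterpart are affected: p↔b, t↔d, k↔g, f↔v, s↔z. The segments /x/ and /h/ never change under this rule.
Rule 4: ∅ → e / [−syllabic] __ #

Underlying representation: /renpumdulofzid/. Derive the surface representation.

Rule 1 (nasal place assimilation): /m/ precedes the alveolar consonant /d/, so it assimilates in place to [n]. /renpumdulofzid/ → renpundulofzid.
Rule 2 (nasal place assimilation): /n/ precedes the labial consonant /p/, so it assimilates in place to [m]. /renpundulofzid/ → rempundulofzid.
Rule 3 (regressive voicing assimilation): /f/ precedes the voiced obstruent /z/, so it voices to [v] by assimilation. /rempundulofzid/ → rempundulovzid.
Rule 4 (final e-epenthesis): the form ends in the consonant /d/, so [e] is inserted word-finally. /rempundulovzid/ → rempundulovzide.

rempundulovzide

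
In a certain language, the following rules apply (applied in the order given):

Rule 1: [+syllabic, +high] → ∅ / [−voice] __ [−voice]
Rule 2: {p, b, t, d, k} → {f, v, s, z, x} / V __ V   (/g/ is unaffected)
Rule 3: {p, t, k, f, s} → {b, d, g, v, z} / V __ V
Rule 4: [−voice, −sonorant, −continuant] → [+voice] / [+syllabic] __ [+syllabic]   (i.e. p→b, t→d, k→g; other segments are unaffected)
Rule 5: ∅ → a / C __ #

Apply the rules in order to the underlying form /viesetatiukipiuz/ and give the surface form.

viezezaziukpiuza

Rule 1 (high vowel syncope): /i/ is a high vowel flanked by voiceless consonants /k/ and /p/, so it deletes. /viesetatiukipiuz/ → viesetatiukpiuz.
Rule 2 (intervocalic spirantization): /t/ is a stop between vowels /e/ and /a/, so it spirantizes to the fricative [s]. /t/ is a stop between vowels /a/ and /i/, so it spirantizes to the fricative [s]. /viesetatiukpiuz/ → viesesasiukpiuz.
Rule 3 (intervocalic voicing): /s/ is a voiceless obstruent between vowels /e/ and /e/, so it voices to [z]. /s/ is a voiceless obstruent between vowels /e/ and /a/, so it voices to [z]. /s/ is a voiceless obstruent between vowels /a/ and /i/, so it voices to [z]. /viesesasiukpiuz/ → viezezaziukpiuz.
Rule 4 (intervocalic voicing): no segment meets the environment; /viezezaziukpiuz/ is unchanged.
Rule 5 (final a-epenthesis): the form ends in the consonant /z/, so [a] is inserted word-finally. /viezezaziukpiuz/ → viezezaziukpiuza.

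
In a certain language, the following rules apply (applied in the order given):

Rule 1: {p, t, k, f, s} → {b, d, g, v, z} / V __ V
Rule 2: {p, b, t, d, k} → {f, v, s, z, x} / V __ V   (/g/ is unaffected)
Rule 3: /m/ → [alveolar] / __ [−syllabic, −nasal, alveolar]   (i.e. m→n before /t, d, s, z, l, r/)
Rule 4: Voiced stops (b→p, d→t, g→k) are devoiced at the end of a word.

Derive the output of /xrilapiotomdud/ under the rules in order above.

Rule 1 (intervocalic voicing): /p/ is a voiceless obstruent between vowels /a/ and /i/, so it voices to [b]. /t/ is a voiceless obstruent between vowels /o/ and /o/, so it voices to [d]. /xrilapiotomdud/ → xrilabiodomdud.
Rule 2 (intervocalic spirantization): /b/ is a stop between vowels /a/ and /i/, so it spirantizes to the fricative [v]. /d/ is a stop between vowels /o/ and /o/, so it spirantizes to the fricative [z]. /xrilabiodomdud/ → xrilaviozomdud.
Rule 3 (nasal place assimilation): /m/ precedes the alveolar consonant /d/, so it assimilates in place to [n]. /xrilaviozomdud/ → xrilaviozondud.
Rule 4 (final devoicing): /d/ is a voiced stop in word-final position, so it devoices to [t]. /xrilaviozondud/ → xrilaviozondut.

xrilaviozondut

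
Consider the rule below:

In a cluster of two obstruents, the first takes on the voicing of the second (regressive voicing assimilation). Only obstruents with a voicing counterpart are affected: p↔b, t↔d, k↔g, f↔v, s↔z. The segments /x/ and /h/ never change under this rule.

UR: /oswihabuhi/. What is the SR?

oswihabuhi

No segment of /oswihabuhi/ meets the structural description of the rule, so the form surfaces unchanged.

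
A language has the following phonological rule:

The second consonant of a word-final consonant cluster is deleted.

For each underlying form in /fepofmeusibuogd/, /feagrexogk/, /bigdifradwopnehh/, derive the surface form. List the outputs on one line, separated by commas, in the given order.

fepofmeusibuog, feagrexog, bigdifradwopneh

/fepofmeusibuogd/: /d/ is the second consonant of a word-final cluster /gd/, so it deletes. → [fepofmeusibuog].
/feagrexogk/: /k/ is the second consonant of a word-final cluster /gk/, so it deletes. → [feagrexog].
/bigdifradwopnehh/: /h/ is the second consonant of a word-final cluster /hh/, so it deletes. → [bigdifradwopneh].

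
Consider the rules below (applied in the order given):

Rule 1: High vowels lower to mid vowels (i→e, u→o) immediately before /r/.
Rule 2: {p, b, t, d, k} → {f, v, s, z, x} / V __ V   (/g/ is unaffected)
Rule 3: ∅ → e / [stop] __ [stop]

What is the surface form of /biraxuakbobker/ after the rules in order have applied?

Rule 1 (pre-rhotic lowering): /i/ is a high vowel immediately before /r/, so it lowers to [e]. /biraxuakbobker/ → beraxuakbobker.
Rule 2 (intervocalic spirantization): no segment meets the environment; /beraxuakbobker/ is unchanged.
Rule 3 (stop-cluster e-epenthesis): /k/ and /b/ form a stop–stop cluster, so [e] is inserted between them. /b/ and /k/ form a stop–stop cluster, so [e] is inserted between them. /beraxuakbobker/ → beraxuakebobeker.

beraxuakebobeker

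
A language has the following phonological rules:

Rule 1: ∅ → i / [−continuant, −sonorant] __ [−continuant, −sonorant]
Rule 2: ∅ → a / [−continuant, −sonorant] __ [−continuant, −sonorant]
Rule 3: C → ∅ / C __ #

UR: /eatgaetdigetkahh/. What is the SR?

Rule 1 (stop-cluster i-epenthesis): /t/ and /g/ form a stop–stop cluster, so [i] is inserted between them. /t/ and /d/ form a stop–stop cluster, so [i] is inserted between them. /t/ and /k/ form a stop–stop cluster, so [i] is inserted between them. /eatgaetdigetkahh/ → eatigaetidigetikahh.
Rule 2 (stop-cluster a-epenthesis): no segment meets the environment; /eatigaetidigetikahh/ is unchanged.
Rule 3 (final cluster simplification): /h/ is the second consonant of a word-final cluster /hh/, so it deletes. /eatigaetidigetikahh/ → eatigaetidigetikah.

eatigaetidigetikah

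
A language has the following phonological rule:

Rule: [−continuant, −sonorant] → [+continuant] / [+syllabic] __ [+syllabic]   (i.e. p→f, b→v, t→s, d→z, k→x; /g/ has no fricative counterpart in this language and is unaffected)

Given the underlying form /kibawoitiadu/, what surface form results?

Scanning /kibawoitiadu/: /k/ at position 1 is not in the conditioning environment; /b/ is a stop between vowels /i/ and /a/, so it spirantizes to the fricative [v]; /t/ is a stop between vowels /i/ and /i/, so it spirantizes to the fricative [s]; /d/ is a stop between vowels /a/ and /u/, so it spirantizes to the fricative [z].
Result: [kivawoisiazu].

kivawoisiazu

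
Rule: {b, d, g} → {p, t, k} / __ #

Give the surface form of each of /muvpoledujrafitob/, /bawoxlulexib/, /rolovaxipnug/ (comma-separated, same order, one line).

muvpoledujrafitop, bawoxlulexip, rolovaxipnuk

/muvpoledujrafitob/: /b/ is a voiced stop in word-final position, so it devoices to [p]. → [muvpoledujrafitop].
/bawoxlulexib/: /b/ is a voiced stop in word-final position, so it devoices to [p]. → [bawoxlulexip].
/rolovaxipnug/: /g/ is a voiced stop in word-final position, so it devoices to [k]. → [rolovaxipnuk].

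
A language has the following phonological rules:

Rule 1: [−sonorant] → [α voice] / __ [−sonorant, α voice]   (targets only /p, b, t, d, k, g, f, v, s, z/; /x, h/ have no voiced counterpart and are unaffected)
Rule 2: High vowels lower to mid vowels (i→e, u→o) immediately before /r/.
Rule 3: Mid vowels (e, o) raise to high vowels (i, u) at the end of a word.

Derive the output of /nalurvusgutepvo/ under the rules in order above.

nalorvuzgutebvu

Rule 1 (regressive voicing assimilation): /s/ precedes the voiced obstruent /g/, so it voices to [z] by assimilation. /p/ precedes the voiced obstruent /v/, so it voices to [b] by assimilation. /nalurvusgutepvo/ → nalurvuzgutebvo.
Rule 2 (pre-rhotic lowering): /u/ is a high vowel immediately before /r/, so it lowers to [o]. /nalurvuzgutebvo/ → nalorvuzgutebvo.
Rule 3 (final vowel raising): /o/ is a mid vowel in word-final position, so it raises to [u]. /nalorvuzgutebvo/ → nalorvuzgutebvu.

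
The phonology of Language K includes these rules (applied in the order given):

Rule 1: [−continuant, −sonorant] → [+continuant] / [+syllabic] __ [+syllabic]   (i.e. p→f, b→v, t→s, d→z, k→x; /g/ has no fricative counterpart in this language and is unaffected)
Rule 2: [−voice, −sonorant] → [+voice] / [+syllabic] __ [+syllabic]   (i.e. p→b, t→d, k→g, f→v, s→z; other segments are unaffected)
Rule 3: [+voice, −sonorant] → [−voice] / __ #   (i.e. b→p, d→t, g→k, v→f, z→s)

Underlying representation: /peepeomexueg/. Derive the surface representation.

Rule 1 (intervocalic spirantization): /p/ is a stop between vowels /e/ and /e/, so it spirantizes to the fricative [f]. /peepeomexueg/ → peefeomexueg.
Rule 2 (intervocalic voicing): /f/ is a voiceless obstruent between vowels /e/ and /e/, so it voices to [v]. /peefeomexueg/ → peeveomexueg.
Rule 3 (final devoicing): /g/ is a voiced obstruent in word-final position, so it devoices to [k]. /peeveomexueg/ → peeveomexuek.

peeveomexuek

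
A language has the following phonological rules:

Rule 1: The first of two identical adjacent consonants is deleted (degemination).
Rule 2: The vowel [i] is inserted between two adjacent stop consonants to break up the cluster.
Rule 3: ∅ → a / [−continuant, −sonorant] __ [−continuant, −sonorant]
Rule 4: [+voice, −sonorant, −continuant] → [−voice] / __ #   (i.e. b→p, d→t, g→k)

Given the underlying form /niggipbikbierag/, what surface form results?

Rule 1 (degemination): /gg/ is a geminate; the first /g/ deletes. /niggipbikbierag/ → nigipbikbierag.
Rule 2 (stop-cluster i-epenthesis): /p/ and /b/ form a stop–stop cluster, so [i] is inserted between them. /k/ and /b/ form a stop–stop cluster, so [i] is inserted between them. /nigipbikbierag/ → nigipibikibierag.
Rule 3 (stop-cluster a-epenthesis): no segment meets the environment; /nigipibikibierag/ is unchanged.
Rule 4 (final devoicing): /g/ is a voiced stop in word-final position, so it devoices to [k]. /nigipibikibierag/ → nigipibikibierak.

nigipibikibierak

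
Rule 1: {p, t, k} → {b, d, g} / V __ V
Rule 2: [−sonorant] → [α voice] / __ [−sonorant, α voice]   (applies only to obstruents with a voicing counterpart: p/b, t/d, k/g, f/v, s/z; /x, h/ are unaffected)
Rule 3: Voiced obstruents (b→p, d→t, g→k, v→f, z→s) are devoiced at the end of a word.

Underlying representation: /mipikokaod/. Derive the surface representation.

mibigogaot

Rule 1 (intervocalic voicing): /p/ is a voiceless stop between vowels /i/ and /i/, so it voices to [b]. /k/ is a voiceless stop between vowels /i/ and /o/, so it voices to [g]. /k/ is a voiceless stop between vowels /o/ and /a/, so it voices to [g]. /mipikokaod/ → mibigogaod.
Rule 2 (regressive voicing assimilation): no segment meets the environment; /mibigogaod/ is unchanged.
Rule 3 (final devoicing): /d/ is a voiced obstruent in word-final position, so it devoices to [t]. /mibigogaod/ → mibigogaot.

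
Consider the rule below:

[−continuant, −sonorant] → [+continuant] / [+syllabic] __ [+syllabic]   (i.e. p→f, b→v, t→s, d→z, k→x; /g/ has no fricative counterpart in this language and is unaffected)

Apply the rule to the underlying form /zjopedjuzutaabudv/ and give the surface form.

/p/ is a stop between vowels /o/ and /e/, so it spirantizes to the fricative [f].
/t/ is a stop between vowels /u/ and /a/, so it spirantizes to the fricative [s].
/b/ is a stop between vowels /a/ and /u/, so it spirantizes to the fricative [v].
The other instances of /d/ do not occur in the required environment and remain unchanged.
Surface form: [zjofedjuzusaavudv].

zjofedjuzusaavudv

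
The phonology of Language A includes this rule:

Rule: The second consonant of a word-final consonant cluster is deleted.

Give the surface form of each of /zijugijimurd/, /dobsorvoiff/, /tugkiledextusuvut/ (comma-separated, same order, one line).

/zijugijimurd/: /d/ is the second consonant of a word-final cluster /rd/, so it deletes. → [zijugijimur].
/dobsorvoiff/: /f/ is the second consonant of a word-final cluster /ff/, so it deletes. → [dobsorvoif].
/tugkiledextusuvut/: the rule's environment is not met; surfaces unchanged as [tugkiledextusuvut].

zijugijimur, dobsorvoif, tugkiledextusuvut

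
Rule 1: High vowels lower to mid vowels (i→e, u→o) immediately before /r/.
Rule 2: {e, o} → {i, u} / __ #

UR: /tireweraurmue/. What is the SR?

Rule 1 (pre-rhotic lowering): /i/ is a high vowel immediately before /r/, so it lowers to [e]. /u/ is a high vowel immediately before /r/, so it lowers to [o]. /tireweraurmue/ → tereweraormue.
Rule 2 (final vowel raising): /e/ is a mid vowel in word-final position, so it raises to [i]. /tereweraormue/ → tereweraormui.

tereweraormui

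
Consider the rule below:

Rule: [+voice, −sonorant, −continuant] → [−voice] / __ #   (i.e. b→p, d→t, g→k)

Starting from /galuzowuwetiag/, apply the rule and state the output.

/g/ is a voiced stop in word-final position, so it devoices to [k].
The other instance of /g/ does not occur in the required environment and remains unchanged.
Surface form: [galuzowuwetiak].

galuzowuwetiak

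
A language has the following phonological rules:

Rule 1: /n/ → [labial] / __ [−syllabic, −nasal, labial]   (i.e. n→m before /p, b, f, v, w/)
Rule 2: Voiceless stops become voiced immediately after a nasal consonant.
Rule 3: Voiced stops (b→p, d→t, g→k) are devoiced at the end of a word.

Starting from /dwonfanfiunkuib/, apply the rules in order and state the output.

dwomfamfiunguip

Rule 1 (nasal place assimilation): /n/ precedes the labial consonant /f/, so it assimilates in place to [m]. /n/ precedes the labial consonant /f/, so it assimilates in place to [m]. /dwonfanfiunkuib/ → dwomfamfiunkuib.
Rule 2 (post-nasal voicing): /k/ is a voiceless stop immediately after the nasal /n/, so it voices to [g]. /dwomfamfiunkuib/ → dwomfamfiunguib.
Rule 3 (final devoicing): /b/ is a voiced stop in word-final position, so it devoices to [p]. /dwomfamfiunguib/ → dwomfamfiunguip.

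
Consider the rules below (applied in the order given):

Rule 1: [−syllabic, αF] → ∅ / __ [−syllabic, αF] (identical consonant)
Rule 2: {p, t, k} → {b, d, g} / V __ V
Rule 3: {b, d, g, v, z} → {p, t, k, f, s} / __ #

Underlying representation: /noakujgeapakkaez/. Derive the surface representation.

noagujgeabagaes

Rule 1 (degemination): /kk/ is a geminate; the first /k/ deletes. /noakujgeapakkaez/ → noakujgeapakaez.
Rule 2 (intervocalic voicing): /k/ is a voiceless stop between vowels /a/ and /u/, so it voices to [g]. /p/ is a voiceless stop between vowels /a/ and /a/, so it voices to [b]. /k/ is a voiceless stop between vowels /a/ and /a/, so it voices to [g]. /noakujgeapakaez/ → noagujgeabagaez.
Rule 3 (final devoicing): /z/ is a voiced obstruent in word-final position, so it devoices to [s]. /noagujgeabagaez/ → noagujgeabagaes.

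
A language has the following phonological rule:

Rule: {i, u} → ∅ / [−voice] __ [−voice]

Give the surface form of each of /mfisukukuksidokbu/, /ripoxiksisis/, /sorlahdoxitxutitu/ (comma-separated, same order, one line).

mfskkksidokbu, ripoxksss, sorlahdoxtxttu

/mfisukukuksidokbu/: /i/ is a high vowel flanked by voiceless consonants /f/ and /s/, so it deletes. /u/ is a high vowel flanked by voiceless consonants /s/ and /k/, so it deletes. /u/ is a high vowel flanked by voiceless consonants /k/ and /k/, so it deletes. /u/ is a high vowel flanked by voiceless consonants /k/ and /k/, so it deletes. → [mfskkksidokbu].
/ripoxiksisis/: /i/ is a high vowel flanked by voiceless consonants /x/ and /k/, so it deletes. /i/ is a high vowel flanked by voiceless consonants /s/ and /s/, so it deletes. /i/ is a high vowel flanked by voiceless consonants /s/ and /s/, so it deletes. → [ripoxksss].
/sorlahdoxitxutitu/: /i/ is a high vowel flanked by voiceless consonants /x/ and /t/, so it deletes. /u/ is a high vowel flanked by voiceless consonants /x/ and /t/, so it deletes. /i/ is a high vowel flanked by voiceless consonants /t/ and /t/, so it deletes. → [sorlahdoxtxttu].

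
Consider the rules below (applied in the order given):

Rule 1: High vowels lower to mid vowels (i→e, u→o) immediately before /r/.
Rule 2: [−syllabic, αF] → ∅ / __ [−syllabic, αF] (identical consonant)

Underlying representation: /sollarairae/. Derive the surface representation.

Rule 1 (pre-rhotic lowering): /i/ is a high vowel immediately before /r/, so it lowers to [e]. /sollarairae/ → sollaraerae.
Rule 2 (degemination): /ll/ is a geminate; the first /l/ deletes. /sollaraerae/ → solaraerae.

solaraerae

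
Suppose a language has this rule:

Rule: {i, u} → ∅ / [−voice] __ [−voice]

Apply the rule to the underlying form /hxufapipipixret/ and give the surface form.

hxfapppxret

/u/ is a high vowel flanked by voiceless consonants /x/ and /f/, so it deletes.
/i/ is a high vowel flanked by voiceless consonants /p/ and /p/, so it deletes.
/i/ is a high vowel flanked by voiceless consonants /p/ and /p/, so it deletes.
/i/ is a high vowel flanked by voiceless consonants /p/ and /x/, so it deletes.
Surface form: [hxfapppxret].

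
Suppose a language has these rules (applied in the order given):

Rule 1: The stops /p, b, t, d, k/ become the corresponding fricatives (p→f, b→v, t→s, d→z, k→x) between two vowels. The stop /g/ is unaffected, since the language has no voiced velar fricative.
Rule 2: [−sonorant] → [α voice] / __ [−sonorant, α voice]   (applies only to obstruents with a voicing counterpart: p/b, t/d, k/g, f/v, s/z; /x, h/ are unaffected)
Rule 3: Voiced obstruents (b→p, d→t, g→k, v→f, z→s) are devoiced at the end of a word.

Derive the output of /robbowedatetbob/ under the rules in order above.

Rule 1 (intervocalic spirantization): /d/ is a stop between vowels /e/ and /a/, so it spirantizes to the fricative [z]. /t/ is a stop between vowels /a/ and /e/, so it spirantizes to the fricative [s]. /robbowedatetbob/ → robbowezasetbob.
Rule 2 (regressive voicing assimilation): /t/ precedes the voiced obstruent /b/, so it voices to [d] by assimilation. /robbowezasetbob/ → robbowezasedbob.
Rule 3 (final devoicing): /b/ is a voiced obstruent in word-final position, so it devoices to [p]. /robbowezasedbob/ → robbowezasedbop.

robbowezasedbop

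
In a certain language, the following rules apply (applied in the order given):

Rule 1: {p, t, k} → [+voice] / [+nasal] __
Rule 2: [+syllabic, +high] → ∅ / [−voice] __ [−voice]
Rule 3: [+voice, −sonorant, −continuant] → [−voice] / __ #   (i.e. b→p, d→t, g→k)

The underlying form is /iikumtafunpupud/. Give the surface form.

iikumdafunbuput

Rule 1 (post-nasal voicing): /t/ is a voiceless stop immediately after the nasal /m/, so it voices to [d]. /p/ is a voiceless stop immediately after the nasal /n/, so it voices to [b]. /iikumtafunpupud/ → iikumdafunbupud.
Rule 2 (high vowel syncope): no segment meets the environment; /iikumdafunbupud/ is unchanged.
Rule 3 (final devoicing): /d/ is a voiced stop in word-final position, so it devoices to [t]. /iikumdafunbupud/ → iikumdafunbuput.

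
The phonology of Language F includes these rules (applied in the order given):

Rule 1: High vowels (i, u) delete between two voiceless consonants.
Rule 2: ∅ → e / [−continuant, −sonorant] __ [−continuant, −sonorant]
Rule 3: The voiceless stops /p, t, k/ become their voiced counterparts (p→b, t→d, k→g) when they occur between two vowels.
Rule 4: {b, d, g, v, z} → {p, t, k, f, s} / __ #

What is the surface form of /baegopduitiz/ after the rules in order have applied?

Rule 1 (high vowel syncope): no segment meets the environment; /baegopduitiz/ is unchanged.
Rule 2 (stop-cluster e-epenthesis): /p/ and /d/ form a stop–stop cluster, so [e] is inserted between them. /baegopduitiz/ → baegopeduitiz.
Rule 3 (intervocalic voicing): /p/ is a voiceless stop between vowels /o/ and /e/, so it voices to [b]. /t/ is a voiceless stop between vowels /i/ and /i/, so it voices to [d]. /baegopeduitiz/ → baegobeduidiz.
Rule 4 (final devoicing): /z/ is a voiced obstruent in word-final position, so it devoices to [s]. /baegobeduidiz/ → baegobeduidis.

baegobeduidis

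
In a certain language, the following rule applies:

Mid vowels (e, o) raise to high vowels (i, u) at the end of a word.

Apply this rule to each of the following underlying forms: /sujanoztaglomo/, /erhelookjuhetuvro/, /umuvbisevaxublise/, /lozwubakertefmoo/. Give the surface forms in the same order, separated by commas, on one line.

sujanoztaglomu, erhelookjuhetuvru, umuvbisevaxublisi, lozwubakertefmou

/sujanoztaglomo/: /o/ is a mid vowel in word-final position, so it raises to [u]. → [sujanoztaglomu].
/erhelookjuhetuvro/: /o/ is a mid vowel in word-final position, so it raises to [u]. → [erhelookjuhetuvru].
/umuvbisevaxublise/: /e/ is a mid vowel in word-final position, so it raises to [i]. → [umuvbisevaxublisi].
/lozwubakertefmoo/: /o/ is a mid vowel in word-final position, so it raises to [u]. → [lozwubakertefmou].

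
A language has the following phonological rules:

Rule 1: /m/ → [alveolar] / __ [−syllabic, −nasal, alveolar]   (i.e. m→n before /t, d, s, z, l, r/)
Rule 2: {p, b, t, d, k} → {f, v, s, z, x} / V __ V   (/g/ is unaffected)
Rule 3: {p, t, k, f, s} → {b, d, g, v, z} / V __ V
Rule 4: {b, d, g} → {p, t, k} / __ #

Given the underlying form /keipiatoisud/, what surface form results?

Rule 1 (nasal place assimilation): no segment meets the environment; /keipiatoisud/ is unchanged.
Rule 2 (intervocalic spirantization): /p/ is a stop between vowels /i/ and /i/, so it spirantizes to the fricative [f]. /t/ is a stop between vowels /a/ and /o/, so it spirantizes to the fricative [s]. /keipiatoisud/ → keifiasoisud.
Rule 3 (intervocalic voicing): /f/ is a voiceless obstruent between vowels /i/ and /i/, so it voices to [v]. /s/ is a voiceless obstruent between vowels /a/ and /o/, so it voices to [z]. /s/ is a voiceless obstruent between vowels /i/ and /u/, so it voices to [z]. /keifiasoisud/ → keiviazoizud.
Rule 4 (final devoicing): /d/ is a voiced stop in word-final position, so it devoices to [t]. /keiviazoizud/ → keiviazoizut.

keiviazoizut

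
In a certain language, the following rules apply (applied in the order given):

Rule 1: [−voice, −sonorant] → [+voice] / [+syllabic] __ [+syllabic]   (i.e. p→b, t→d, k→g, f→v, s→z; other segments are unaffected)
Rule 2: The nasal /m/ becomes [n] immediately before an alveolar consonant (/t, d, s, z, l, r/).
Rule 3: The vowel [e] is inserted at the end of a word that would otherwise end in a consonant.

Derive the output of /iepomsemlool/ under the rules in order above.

iebonsenloole

Rule 1 (intervocalic voicing): /p/ is a voiceless obstruent between vowels /e/ and /o/, so it voices to [b]. /iepomsemlool/ → iebomsemlool.
Rule 2 (nasal place assimilation): /m/ precedes the alveolar consonant /s/, so it assimilates in place to [n]. /m/ precedes the alveolar consonant /l/, so it assimilates in place to [n]. /iebomsemlool/ → iebonsenlool.
Rule 3 (final e-epenthesis): the form ends in the consonant /l/, so [e] is inserted word-finally. /iebonsenlool/ → iebonsenloole.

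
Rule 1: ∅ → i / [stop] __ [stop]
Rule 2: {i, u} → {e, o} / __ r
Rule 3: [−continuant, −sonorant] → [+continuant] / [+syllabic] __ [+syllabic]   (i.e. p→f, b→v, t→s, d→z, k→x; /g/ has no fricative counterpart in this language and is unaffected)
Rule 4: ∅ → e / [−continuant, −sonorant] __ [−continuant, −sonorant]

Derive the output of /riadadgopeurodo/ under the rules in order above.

Rule 1 (stop-cluster i-epenthesis): /d/ and /g/ form a stop–stop cluster, so [i] is inserted between them. /riadadgopeurodo/ → riadadigopeurodo.
Rule 2 (pre-rhotic lowering): /u/ is a high vowel immediately before /r/, so it lowers to [o]. /riadadigopeurodo/ → riadadigopeorodo.
Rule 3 (intervocalic spirantization): /d/ is a stop between vowels /a/ and /a/, so it spirantizes to the fricative [z]. /d/ is a stop between vowels /a/ and /i/, so it spirantizes to the fricative [z]. /p/ is a stop between vowels /o/ and /e/, so it spirantizes to the fricative [f]. /d/ is a stop between vowels /o/ and /o/, so it spirantizes to the fricative [z]. /riadadigopeorodo/ → riazazigofeorozo.
Rule 4 (stop-cluster e-epenthesis): no segment meets the environment; /riazazigofeorozo/ is unchanged.

riazazigofeorozo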